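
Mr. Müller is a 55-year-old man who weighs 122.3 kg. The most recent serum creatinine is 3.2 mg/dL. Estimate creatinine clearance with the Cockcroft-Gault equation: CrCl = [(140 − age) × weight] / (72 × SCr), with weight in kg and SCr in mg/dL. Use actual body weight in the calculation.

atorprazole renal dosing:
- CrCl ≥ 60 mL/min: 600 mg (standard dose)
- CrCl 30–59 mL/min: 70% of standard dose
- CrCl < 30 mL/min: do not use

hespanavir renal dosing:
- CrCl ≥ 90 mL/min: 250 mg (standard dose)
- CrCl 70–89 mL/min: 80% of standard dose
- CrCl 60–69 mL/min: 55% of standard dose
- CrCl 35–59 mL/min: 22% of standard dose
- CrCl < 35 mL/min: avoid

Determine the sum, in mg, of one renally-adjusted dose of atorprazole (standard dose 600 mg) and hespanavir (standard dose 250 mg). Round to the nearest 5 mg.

475 mg

CrCl = (140 − 55) × 122.3 / (72 × 3.2) = 10395.5 / 230.40 ≈ 45.1 mL/min
CrCl ≈ 45 mL/min.
atorprazole: 30–59 mL/min → 70% of 600 mg = 420 mg.
hespanavir: 35–59 mL/min → 22% of 250 mg = 55 mg.
Total = 420 + 55 = 475 mg.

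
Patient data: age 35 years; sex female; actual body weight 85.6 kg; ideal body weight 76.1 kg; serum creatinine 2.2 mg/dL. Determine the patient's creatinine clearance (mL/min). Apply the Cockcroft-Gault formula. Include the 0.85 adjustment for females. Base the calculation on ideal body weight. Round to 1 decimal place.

42.9 mL/min

CrCl = (140 − 35) × 76.1 / (72 × 2.2) × 0.85 = 7990.5 / 158.40 × 0.85 ≈ 42.9 mL/min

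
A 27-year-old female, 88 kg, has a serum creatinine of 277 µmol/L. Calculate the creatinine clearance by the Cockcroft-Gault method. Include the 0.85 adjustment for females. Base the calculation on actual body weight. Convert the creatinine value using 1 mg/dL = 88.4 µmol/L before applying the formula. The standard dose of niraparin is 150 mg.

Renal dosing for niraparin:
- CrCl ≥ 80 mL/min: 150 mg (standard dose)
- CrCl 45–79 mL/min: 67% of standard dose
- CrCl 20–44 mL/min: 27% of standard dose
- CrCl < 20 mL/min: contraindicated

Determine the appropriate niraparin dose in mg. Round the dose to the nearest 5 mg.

SCr = 277 / 88.4 = 3.133 mg/dL
CrCl = (140 − 27) × 88 / (72 × 3.133) × 0.85 = 9944.0 / 225.58 × 0.85 ≈ 37.5 mL/min
CrCl ≈ 37 mL/min → bracket 20–44 mL/min.
27% of 150 mg = 40.5 mg → 40 mg

40 mg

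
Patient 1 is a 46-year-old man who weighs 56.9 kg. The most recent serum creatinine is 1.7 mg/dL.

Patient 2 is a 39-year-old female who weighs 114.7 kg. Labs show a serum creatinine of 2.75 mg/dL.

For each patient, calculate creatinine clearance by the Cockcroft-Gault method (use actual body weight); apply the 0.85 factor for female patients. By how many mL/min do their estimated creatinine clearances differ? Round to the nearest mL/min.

6 mL/min

Patient 1: CrCl = (140 − 46) × 56.9 / (72 × 1.7) = 5348.6 / 122.40 ≈ 43.7 mL/min
Patient 2: CrCl = (140 − 39) × 114.7 / (72 × 2.75) × 0.85 = 11584.7 / 198.00 × 0.85 ≈ 49.7 mL/min
|43.7 − 49.7| = 6.0 mL/min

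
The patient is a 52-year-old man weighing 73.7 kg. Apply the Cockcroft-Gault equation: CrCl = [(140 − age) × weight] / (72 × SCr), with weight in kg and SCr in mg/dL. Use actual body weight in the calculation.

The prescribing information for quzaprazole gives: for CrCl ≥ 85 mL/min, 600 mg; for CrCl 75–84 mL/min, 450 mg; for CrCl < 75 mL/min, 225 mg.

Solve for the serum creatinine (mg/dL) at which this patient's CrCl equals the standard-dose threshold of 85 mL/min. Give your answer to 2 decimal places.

Standard dose requires CrCl ≥ 85 mL/min.
Set (140 − 52) × 73.7 / (72 × SCr) = 85
SCr = (140 − 52) × 73.7 / (72 × 85) = 1.060 mg/dL

1.06 mg/dL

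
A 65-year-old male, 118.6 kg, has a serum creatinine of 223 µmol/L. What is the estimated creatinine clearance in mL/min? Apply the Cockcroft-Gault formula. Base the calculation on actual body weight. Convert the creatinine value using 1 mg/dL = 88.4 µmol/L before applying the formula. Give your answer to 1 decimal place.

49.0 mL/min

SCr = 223 / 88.4 = 2.523 mg/dL
CrCl = (140 − 65) × 118.6 / (72 × 2.523) = 8895.0 / 181.66 ≈ 49.0 mL/min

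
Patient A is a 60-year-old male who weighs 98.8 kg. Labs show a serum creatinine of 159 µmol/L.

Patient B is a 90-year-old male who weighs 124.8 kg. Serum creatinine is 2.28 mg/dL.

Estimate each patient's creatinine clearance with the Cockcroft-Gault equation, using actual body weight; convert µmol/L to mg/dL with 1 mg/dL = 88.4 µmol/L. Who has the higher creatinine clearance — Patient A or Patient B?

Patient A

Patient A: SCr = 159 / 88.4 = 1.799 mg/dL
Patient A: CrCl = (140 − 60) × 98.8 / (72 × 1.799) = 7904.0 / 129.53 ≈ 61.0 mL/min
Patient B: CrCl = (140 − 90) × 124.8 / (72 × 2.28) = 6240.0 / 164.16 ≈ 38.0 mL/min
61.0 vs 38.0 mL/min → Patient A is higher.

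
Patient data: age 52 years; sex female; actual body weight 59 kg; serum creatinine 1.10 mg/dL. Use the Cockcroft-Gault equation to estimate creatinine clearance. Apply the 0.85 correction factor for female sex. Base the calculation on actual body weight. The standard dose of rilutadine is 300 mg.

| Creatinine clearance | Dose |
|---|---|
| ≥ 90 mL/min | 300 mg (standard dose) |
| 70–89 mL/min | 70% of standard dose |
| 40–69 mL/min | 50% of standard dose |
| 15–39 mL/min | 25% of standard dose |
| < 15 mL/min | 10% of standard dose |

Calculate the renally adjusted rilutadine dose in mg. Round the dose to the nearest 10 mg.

CrCl = (140 − 52) × 59 / (72 × 1.1) × 0.85 = 5192.0 / 79.20 × 0.85 ≈ 55.7 mL/min
CrCl ≈ 56 mL/min → bracket 40–69 mL/min.
50% of 300 mg = 150 mg

150 mg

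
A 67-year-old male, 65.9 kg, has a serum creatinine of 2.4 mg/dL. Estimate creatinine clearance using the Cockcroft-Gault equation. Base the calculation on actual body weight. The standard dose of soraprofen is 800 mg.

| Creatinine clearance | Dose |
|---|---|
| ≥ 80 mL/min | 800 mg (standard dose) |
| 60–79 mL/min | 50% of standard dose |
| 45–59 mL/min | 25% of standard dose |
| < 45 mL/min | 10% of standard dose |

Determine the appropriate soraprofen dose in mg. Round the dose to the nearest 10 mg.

CrCl = (140 − 67) × 65.9 / (72 × 2.4) = 4810.7 / 172.80 ≈ 27.8 mL/min
CrCl ≈ 28 mL/min → bracket < 45 mL/min.
10% of 800 mg = 80 mg

80 mg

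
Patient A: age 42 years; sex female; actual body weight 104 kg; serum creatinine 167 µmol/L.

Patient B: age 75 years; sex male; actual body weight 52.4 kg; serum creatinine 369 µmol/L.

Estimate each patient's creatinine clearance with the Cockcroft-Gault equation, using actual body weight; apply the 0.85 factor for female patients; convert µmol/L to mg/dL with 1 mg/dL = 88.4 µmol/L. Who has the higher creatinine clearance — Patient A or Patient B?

Patient A: SCr = 167 / 88.4 = 1.889 mg/dL
Patient A: CrCl = (140 − 42) × 104 / (72 × 1.889) × 0.85 = 10192.0 / 136.01 × 0.85 ≈ 63.7 mL/min
Patient B: SCr = 369 / 88.4 = 4.174 mg/dL
Patient B: CrCl = (140 − 75) × 52.4 / (72 × 4.174) = 3406.0 / 300.53 ≈ 11.3 mL/min
63.7 vs 11.3 mL/min → Patient A is higher.

Patient A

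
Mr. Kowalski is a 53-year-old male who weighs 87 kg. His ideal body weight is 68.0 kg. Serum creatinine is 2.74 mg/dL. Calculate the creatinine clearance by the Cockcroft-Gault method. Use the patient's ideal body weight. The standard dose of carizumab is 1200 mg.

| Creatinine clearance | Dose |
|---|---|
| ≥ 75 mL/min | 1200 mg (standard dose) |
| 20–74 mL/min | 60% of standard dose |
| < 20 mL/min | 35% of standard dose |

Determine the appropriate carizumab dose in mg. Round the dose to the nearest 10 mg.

720 mg

CrCl = (140 − 53) × 68 / (72 × 2.74) = 5916.0 / 197.28 ≈ 30.0 mL/min
CrCl ≈ 30 mL/min → bracket 20–74 mL/min.
60% of 1200 mg = 720 mg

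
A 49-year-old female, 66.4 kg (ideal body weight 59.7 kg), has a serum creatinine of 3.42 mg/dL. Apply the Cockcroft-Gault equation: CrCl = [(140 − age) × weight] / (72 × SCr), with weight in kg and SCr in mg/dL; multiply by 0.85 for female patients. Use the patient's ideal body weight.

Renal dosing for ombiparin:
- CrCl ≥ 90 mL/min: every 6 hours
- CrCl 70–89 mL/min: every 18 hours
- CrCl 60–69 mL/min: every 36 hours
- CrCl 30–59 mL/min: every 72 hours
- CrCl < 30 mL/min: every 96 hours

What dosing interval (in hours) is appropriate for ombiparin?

every 96 hours

CrCl = (140 − 49) × 59.7 / (72 × 3.42) × 0.85 = 5432.7 / 246.24 × 0.85 ≈ 18.8 mL/min
CrCl ≈ 19 mL/min → bracket < 30 mL/min → every 96 hours.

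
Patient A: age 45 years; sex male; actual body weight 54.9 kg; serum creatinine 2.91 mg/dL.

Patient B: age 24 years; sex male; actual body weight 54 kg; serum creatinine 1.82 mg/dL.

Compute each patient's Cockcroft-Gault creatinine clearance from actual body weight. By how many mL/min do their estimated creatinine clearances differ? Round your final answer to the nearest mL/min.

23 mL/min

Patient A: CrCl = (140 − 45) × 54.9 / (72 × 2.91) = 5215.5 / 209.52 ≈ 24.9 mL/min
Patient B: CrCl = (140 − 24) × 54 / (72 × 1.82) = 6264.0 / 131.04 ≈ 47.8 mL/min
|24.9 − 47.8| = 22.9 mL/min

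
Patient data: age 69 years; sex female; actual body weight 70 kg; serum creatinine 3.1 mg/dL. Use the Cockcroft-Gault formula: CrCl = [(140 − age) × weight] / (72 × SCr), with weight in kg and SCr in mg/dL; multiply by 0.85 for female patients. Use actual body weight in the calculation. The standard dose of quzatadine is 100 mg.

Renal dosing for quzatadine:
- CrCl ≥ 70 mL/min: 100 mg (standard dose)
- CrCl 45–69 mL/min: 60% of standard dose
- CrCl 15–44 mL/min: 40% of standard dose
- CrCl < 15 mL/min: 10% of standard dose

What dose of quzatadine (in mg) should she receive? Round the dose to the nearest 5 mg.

40 mg

CrCl = (140 − 69) × 70 / (72 × 3.1) × 0.85 = 4970.0 / 223.20 × 0.85 ≈ 18.9 mL/min
CrCl ≈ 19 mL/min → bracket 15–44 mL/min.
40% of 100 mg = 40 mg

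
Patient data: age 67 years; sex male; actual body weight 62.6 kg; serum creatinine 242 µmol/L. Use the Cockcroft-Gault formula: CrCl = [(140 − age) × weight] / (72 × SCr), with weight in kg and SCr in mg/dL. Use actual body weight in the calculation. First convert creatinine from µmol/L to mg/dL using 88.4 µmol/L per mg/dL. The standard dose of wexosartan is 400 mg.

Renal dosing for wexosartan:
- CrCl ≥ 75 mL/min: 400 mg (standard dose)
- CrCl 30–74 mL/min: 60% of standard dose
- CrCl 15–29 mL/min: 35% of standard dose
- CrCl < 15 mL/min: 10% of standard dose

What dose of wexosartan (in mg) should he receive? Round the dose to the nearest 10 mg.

140 mg

SCr = 242 / 88.4 = 2.738 mg/dL
CrCl = (140 − 67) × 62.6 / (72 × 2.738) = 4569.8 / 197.14 ≈ 23.2 mL/min
CrCl ≈ 23 mL/min → bracket 15–29 mL/min.
35% of 400 mg = 140 mg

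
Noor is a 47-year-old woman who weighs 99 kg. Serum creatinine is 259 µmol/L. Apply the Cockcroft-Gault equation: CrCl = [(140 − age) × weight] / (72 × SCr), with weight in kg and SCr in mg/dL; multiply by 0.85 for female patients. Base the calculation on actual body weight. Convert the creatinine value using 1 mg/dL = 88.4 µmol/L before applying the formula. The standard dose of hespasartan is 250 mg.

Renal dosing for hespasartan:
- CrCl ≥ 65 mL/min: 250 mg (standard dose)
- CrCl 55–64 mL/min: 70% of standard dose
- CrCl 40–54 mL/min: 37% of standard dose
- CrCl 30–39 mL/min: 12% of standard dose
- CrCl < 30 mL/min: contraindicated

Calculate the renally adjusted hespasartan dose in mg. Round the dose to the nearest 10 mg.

30 mg

SCr = 259 / 88.4 = 2.93 mg/dL
CrCl = (140 − 47) × 99 / (72 × 2.93) × 0.85 = 9207.0 / 210.96 × 0.85 ≈ 37.1 mL/min
CrCl ≈ 37 mL/min → bracket 30–39 mL/min.
12% of 250 mg = 30 mg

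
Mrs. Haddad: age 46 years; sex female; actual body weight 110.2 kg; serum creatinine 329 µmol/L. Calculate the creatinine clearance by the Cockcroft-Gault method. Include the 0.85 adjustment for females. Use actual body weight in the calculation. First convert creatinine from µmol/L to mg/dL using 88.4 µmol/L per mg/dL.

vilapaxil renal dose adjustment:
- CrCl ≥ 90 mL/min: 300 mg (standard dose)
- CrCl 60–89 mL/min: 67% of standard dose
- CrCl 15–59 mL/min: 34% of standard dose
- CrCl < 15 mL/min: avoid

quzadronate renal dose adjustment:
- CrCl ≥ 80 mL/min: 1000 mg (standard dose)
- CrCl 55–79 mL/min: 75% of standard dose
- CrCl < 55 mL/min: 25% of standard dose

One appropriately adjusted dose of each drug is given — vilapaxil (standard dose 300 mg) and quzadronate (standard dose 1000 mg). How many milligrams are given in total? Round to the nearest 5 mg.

SCr = 329 / 88.4 = 3.722 mg/dL
CrCl = (140 − 46) × 110.2 / (72 × 3.722) × 0.85 = 10358.8 / 267.98 × 0.85 ≈ 32.9 mL/min
CrCl ≈ 33 mL/min.
vilapaxil: 15–59 mL/min → 34% of 300 mg = 102 mg.
quzadronate: < 55 mL/min → 25% of 1000 mg = 250 mg.
Total = 102 + 250 = 352 mg.

350 mg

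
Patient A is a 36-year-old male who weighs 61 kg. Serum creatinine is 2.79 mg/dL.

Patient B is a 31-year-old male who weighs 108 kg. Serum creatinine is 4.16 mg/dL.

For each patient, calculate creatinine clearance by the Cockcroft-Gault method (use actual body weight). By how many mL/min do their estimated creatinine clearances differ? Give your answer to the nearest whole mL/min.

8 mL/min

Patient A: CrCl = (140 − 36) × 61 / (72 × 2.79) = 6344.0 / 200.88 ≈ 31.6 mL/min
Patient B: CrCl = (140 − 31) × 108 / (72 × 4.16) = 11772.0 / 299.52 ≈ 39.3 mL/min
|31.6 − 39.3| = 7.7 mL/min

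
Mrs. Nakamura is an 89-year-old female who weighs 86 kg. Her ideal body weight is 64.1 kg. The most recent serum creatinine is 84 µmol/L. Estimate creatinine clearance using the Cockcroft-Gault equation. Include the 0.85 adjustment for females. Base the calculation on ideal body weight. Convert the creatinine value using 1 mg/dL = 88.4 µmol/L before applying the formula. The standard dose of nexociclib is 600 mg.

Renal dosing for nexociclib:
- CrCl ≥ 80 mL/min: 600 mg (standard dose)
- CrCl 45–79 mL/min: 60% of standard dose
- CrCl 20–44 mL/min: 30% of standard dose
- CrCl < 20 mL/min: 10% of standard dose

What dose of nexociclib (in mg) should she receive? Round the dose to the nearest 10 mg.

180 mg

SCr = 84 / 88.4 = 0.95 mg/dL
CrCl = (140 − 89) × 64.1 / (72 × 0.95) × 0.85 = 3269.1 / 68.40 × 0.85 ≈ 40.6 mL/min
CrCl ≈ 41 mL/min → bracket 20–44 mL/min.
30% of 600 mg = 180 mg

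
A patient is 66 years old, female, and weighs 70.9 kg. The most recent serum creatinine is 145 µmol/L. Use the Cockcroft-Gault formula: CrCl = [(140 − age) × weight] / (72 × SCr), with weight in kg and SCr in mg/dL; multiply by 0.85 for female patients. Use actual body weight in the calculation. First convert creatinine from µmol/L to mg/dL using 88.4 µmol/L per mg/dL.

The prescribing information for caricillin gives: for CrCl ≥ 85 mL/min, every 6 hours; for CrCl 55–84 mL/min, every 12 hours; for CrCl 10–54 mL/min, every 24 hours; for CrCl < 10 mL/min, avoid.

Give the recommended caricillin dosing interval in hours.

SCr = 145 / 88.4 = 1.64 mg/dL
CrCl = (140 − 66) × 70.9 / (72 × 1.64) × 0.85 = 5246.6 / 118.08 × 0.85 ≈ 37.8 mL/min
CrCl ≈ 38 mL/min → bracket 10–54 mL/min → every 24 hours.

every 24 hours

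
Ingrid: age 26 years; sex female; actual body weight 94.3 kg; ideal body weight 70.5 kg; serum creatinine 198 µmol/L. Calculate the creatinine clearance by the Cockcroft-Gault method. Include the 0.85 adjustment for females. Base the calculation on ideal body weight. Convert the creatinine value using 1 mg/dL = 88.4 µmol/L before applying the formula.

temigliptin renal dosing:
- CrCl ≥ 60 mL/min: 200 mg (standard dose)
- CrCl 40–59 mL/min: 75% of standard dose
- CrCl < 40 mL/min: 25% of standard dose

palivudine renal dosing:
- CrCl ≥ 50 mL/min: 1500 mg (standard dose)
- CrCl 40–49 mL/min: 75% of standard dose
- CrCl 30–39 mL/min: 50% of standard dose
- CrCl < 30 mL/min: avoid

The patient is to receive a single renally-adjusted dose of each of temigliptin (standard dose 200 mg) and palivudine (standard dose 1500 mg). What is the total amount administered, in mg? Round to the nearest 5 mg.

1275 mg

SCr = 198 / 88.4 = 2.24 mg/dL
CrCl = (140 − 26) × 70.5 / (72 × 2.24) × 0.85 = 8037.0 / 161.28 × 0.85 ≈ 42.4 mL/min
CrCl ≈ 42 mL/min.
temigliptin: 40–59 mL/min → 75% of 200 mg = 150 mg.
palivudine: 40–49 mL/min → 75% of 1500 mg = 1125 mg.
Total = 150 + 1125 = 1275 mg.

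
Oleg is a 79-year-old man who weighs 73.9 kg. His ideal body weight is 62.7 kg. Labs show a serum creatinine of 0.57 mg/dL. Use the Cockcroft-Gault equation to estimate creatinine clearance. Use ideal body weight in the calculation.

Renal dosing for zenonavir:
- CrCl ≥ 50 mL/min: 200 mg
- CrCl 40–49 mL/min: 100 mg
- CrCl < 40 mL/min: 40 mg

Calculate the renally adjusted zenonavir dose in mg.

200 mg

CrCl = (140 − 79) × 62.7 / (72 × 0.57) = 3824.7 / 41.04 ≈ 93.2 mL/min
CrCl ≈ 93 mL/min → bracket ≥ 50 mL/min.
Dose for this bracket: 200 mg.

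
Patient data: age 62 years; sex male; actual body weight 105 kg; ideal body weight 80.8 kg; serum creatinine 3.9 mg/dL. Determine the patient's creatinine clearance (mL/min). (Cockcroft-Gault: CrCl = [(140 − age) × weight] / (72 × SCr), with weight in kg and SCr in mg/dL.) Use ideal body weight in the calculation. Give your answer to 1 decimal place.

22.4 mL/min

CrCl = (140 − 62) × 80.8 / (72 × 3.9) = 6302.4 / 280.80 ≈ 22.4 mL/min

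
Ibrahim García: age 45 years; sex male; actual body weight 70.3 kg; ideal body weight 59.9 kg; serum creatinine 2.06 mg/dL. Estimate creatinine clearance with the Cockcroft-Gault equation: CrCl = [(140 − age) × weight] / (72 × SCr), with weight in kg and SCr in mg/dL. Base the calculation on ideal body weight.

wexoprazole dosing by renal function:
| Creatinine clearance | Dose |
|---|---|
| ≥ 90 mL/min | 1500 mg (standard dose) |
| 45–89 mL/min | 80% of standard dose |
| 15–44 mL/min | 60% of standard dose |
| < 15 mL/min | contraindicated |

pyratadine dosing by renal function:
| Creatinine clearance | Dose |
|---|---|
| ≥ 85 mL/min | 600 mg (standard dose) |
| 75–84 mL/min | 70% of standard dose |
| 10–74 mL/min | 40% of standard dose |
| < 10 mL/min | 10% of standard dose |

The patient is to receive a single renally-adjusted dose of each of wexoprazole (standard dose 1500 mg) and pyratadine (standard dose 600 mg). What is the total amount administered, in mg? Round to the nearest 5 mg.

1140 mg

CrCl = (140 − 45) × 59.9 / (72 × 2.06) = 5690.5 / 148.32 ≈ 38.4 mL/min
CrCl ≈ 38 mL/min.
wexoprazole: 15–44 mL/min → 60% of 1500 mg = 900 mg.
pyratadine: 10–74 mL/min → 40% of 600 mg = 240 mg.
Total = 900 + 240 = 1140 mg.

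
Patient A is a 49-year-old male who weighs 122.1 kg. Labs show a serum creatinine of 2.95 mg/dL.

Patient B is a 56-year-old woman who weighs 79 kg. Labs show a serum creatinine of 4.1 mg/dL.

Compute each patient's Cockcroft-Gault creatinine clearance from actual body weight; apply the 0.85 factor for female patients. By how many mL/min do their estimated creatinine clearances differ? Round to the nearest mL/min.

33 mL/min

Patient A: CrCl = (140 − 49) × 122.1 / (72 × 2.95) = 11111.1 / 212.40 ≈ 52.3 mL/min
Patient B: CrCl = (140 − 56) × 79 / (72 × 4.1) × 0.85 = 6636.0 / 295.20 × 0.85 ≈ 19.1 mL/min
|52.3 − 19.1| = 33.2 mL/min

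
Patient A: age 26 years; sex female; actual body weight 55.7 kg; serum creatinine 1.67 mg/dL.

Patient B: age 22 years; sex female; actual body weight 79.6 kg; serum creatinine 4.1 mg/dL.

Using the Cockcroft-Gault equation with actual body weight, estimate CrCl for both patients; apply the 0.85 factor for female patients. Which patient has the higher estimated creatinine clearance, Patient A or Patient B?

Patient A

Patient A: CrCl = (140 − 26) × 55.7 / (72 × 1.67) × 0.85 = 6349.8 / 120.24 × 0.85 ≈ 44.9 mL/min
Patient B: CrCl = (140 − 22) × 79.6 / (72 × 4.1) × 0.85 = 9392.8 / 295.20 × 0.85 ≈ 27.0 mL/min
44.9 vs 27.0 mL/min → Patient A is higher.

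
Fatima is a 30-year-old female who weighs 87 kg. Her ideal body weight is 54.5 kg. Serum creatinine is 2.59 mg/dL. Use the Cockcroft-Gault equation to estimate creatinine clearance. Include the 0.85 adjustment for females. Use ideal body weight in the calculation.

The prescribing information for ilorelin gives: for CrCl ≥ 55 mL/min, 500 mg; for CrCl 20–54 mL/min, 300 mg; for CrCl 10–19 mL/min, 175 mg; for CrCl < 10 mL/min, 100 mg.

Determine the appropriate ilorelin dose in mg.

CrCl = (140 − 30) × 54.5 / (72 × 2.59) × 0.85 = 5995.0 / 186.48 × 0.85 ≈ 27.3 mL/min
CrCl ≈ 27 mL/min → bracket 20–54 mL/min.
Dose for this bracket: 300 mg.

300 mg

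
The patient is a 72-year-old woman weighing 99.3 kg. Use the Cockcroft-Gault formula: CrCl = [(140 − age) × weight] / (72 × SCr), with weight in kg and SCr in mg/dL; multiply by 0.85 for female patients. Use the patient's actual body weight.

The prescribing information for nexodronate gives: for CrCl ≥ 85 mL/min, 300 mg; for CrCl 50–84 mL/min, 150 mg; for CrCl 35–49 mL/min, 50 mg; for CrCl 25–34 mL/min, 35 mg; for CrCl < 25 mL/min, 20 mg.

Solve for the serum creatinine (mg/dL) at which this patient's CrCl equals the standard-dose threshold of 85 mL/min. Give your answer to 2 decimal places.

Standard dose requires CrCl ≥ 85 mL/min.
Set (140 − 72) × 99.3 × 0.85 / (72 × SCr) = 85
SCr = (140 − 72) × 99.3 × 0.85 / (72 × 85) = 0.938 mg/dL

0.94 mg/dL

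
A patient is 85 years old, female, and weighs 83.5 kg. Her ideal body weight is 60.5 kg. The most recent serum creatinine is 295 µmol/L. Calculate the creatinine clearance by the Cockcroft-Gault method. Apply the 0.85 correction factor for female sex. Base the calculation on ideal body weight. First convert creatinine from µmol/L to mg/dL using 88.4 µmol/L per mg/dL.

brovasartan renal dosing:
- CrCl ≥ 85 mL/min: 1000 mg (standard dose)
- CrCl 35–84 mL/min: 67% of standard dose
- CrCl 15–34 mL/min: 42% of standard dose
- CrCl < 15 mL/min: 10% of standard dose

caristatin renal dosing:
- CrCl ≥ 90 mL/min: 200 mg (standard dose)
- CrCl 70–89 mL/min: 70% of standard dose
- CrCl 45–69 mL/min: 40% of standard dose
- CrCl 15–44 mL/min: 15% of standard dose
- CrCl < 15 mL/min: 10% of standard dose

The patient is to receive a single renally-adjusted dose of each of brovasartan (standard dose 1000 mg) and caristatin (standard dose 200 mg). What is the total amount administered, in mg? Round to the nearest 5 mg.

SCr = 295 / 88.4 = 3.337 mg/dL
CrCl = (140 − 85) × 60.5 / (72 × 3.337) × 0.85 = 3327.5 / 240.26 × 0.85 ≈ 11.8 mL/min
CrCl ≈ 12 mL/min.
brovasartan: < 15 mL/min → 10% of 1000 mg = 100 mg.
caristatin: < 15 mL/min → 10% of 200 mg = 20 mg.
Total = 100 + 20 = 120 mg.

120 mg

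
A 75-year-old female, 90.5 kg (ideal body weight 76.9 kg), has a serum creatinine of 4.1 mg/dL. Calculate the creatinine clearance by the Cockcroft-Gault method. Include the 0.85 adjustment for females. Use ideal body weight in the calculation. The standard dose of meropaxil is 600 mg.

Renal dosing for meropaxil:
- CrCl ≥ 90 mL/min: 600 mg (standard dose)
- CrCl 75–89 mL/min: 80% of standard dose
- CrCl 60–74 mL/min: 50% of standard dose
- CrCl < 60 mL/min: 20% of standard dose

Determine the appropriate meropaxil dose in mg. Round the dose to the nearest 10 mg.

CrCl = (140 − 75) × 76.9 / (72 × 4.1) × 0.85 = 4998.5 / 295.20 × 0.85 ≈ 14.4 mL/min
CrCl ≈ 14 mL/min → bracket < 60 mL/min.
20% of 600 mg = 120 mg

120 mg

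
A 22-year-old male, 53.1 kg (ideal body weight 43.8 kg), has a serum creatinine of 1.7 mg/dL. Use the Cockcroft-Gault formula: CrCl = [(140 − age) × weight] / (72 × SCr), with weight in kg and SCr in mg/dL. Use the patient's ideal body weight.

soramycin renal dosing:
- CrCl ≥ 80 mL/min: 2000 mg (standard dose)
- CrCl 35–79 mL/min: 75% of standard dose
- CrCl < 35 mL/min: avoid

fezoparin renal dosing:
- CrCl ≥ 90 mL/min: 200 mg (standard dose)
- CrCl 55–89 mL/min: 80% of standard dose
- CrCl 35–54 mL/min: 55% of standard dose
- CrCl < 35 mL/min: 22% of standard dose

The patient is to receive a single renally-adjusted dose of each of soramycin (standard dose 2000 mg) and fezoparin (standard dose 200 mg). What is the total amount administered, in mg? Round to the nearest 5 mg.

1610 mg

CrCl = (140 − 22) × 43.8 / (72 × 1.7) = 5168.4 / 122.40 ≈ 42.2 mL/min
CrCl ≈ 42 mL/min.
soramycin: 35–79 mL/min → 75% of 2000 mg = 1500 mg.
fezoparin: 35–54 mL/min → 55% of 200 mg = 110 mg.
Total = 1500 + 110 = 1610 mg.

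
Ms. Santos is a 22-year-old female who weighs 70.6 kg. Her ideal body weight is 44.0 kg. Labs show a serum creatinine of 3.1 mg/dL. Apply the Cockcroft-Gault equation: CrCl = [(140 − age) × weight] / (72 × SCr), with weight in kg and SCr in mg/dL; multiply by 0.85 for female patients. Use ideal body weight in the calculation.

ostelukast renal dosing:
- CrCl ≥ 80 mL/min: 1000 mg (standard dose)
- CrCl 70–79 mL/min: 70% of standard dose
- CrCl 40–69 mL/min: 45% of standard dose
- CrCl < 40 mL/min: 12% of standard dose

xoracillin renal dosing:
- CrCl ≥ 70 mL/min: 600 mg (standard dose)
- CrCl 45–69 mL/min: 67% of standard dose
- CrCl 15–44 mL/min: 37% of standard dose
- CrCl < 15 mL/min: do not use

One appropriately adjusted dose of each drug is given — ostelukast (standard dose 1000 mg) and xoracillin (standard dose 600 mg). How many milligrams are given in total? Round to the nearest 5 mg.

340 mg

CrCl = (140 − 22) × 44 / (72 × 3.1) × 0.85 = 5192.0 / 223.20 × 0.85 ≈ 19.8 mL/min
CrCl ≈ 20 mL/min.
ostelukast: < 40 mL/min → 12% of 1000 mg = 120 mg.
xoracillin: 15–44 mL/min → 37% of 600 mg = 222 mg.
Total = 120 + 222 = 342 mg.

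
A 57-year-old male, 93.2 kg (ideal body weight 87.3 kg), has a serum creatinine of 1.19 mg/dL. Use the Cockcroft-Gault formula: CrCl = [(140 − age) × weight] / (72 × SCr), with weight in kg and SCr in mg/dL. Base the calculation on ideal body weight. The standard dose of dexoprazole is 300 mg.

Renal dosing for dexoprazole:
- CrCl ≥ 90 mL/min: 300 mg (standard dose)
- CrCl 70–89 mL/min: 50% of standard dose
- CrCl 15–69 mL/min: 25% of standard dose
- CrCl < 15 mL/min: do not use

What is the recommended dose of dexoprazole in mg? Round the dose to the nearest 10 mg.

150 mg

CrCl = (140 − 57) × 87.3 / (72 × 1.19) = 7245.9 / 85.68 ≈ 84.6 mL/min
CrCl ≈ 85 mL/min → bracket 70–89 mL/min.
50% of 300 mg = 150 mg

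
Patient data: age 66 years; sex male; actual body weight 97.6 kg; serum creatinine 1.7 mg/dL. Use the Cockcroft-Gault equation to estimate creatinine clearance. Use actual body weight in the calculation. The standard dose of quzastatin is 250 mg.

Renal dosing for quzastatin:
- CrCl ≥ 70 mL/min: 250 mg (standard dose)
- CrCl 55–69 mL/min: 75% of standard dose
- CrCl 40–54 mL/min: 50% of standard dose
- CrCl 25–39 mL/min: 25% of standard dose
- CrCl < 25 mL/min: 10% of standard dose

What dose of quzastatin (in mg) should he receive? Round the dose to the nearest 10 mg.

190 mg

CrCl = (140 − 66) × 97.6 / (72 × 1.7) = 7222.4 / 122.40 ≈ 59.0 mL/min
CrCl ≈ 59 mL/min → bracket 55–69 mL/min.
75% of 250 mg = 187.5 mg → 190 mg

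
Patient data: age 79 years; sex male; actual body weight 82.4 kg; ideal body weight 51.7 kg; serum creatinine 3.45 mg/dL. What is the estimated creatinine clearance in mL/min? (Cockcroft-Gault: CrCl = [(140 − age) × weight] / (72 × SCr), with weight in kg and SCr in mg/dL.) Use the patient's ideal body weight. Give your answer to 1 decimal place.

CrCl = (140 − 79) × 51.7 / (72 × 3.45) = 3153.7 / 248.40 ≈ 12.7 mL/min

12.7 mL/min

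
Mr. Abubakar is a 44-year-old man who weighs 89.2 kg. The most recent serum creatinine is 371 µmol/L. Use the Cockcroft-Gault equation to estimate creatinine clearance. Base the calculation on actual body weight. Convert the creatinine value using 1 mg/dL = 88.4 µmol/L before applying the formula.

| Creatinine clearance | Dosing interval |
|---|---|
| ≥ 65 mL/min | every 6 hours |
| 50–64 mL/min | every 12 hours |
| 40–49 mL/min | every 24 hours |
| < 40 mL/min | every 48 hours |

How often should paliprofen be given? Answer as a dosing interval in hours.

SCr = 371 / 88.4 = 4.197 mg/dL
CrCl = (140 − 44) × 89.2 / (72 × 4.197) = 8563.2 / 302.18 ≈ 28.3 mL/min
CrCl ≈ 28 mL/min → bracket < 40 mL/min → every 48 hours.

every 48 hours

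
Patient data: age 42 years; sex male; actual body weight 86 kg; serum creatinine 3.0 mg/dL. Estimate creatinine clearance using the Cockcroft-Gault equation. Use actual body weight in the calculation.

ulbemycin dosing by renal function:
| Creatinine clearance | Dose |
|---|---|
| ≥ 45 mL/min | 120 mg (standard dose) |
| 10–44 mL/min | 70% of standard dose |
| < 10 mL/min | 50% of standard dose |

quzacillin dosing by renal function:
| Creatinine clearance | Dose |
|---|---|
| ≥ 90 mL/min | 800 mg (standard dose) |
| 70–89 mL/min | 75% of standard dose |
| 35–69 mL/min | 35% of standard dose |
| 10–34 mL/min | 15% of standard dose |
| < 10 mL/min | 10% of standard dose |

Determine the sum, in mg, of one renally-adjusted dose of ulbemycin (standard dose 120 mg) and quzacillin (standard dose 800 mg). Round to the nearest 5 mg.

CrCl = (140 − 42) × 86 / (72 × 3) = 8428.0 / 216.00 ≈ 39.0 mL/min
CrCl ≈ 39 mL/min.
ulbemycin: 10–44 mL/min → 70% of 120 mg = 84 mg.
quzacillin: 35–69 mL/min → 35% of 800 mg = 280 mg.
Total = 84 + 280 = 364 mg.

365 mg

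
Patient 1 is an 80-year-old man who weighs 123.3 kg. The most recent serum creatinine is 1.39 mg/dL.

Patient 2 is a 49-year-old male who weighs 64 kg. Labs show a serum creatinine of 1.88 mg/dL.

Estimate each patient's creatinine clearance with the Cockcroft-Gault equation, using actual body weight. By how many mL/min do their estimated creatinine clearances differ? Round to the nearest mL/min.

31 mL/min

Patient 1: CrCl = (140 − 80) × 123.3 / (72 × 1.39) = 7398.0 / 100.08 ≈ 73.9 mL/min
Patient 2: CrCl = (140 − 49) × 64 / (72 × 1.88) = 5824.0 / 135.36 ≈ 43.0 mL/min
|73.9 − 43.0| = 30.9 mL/min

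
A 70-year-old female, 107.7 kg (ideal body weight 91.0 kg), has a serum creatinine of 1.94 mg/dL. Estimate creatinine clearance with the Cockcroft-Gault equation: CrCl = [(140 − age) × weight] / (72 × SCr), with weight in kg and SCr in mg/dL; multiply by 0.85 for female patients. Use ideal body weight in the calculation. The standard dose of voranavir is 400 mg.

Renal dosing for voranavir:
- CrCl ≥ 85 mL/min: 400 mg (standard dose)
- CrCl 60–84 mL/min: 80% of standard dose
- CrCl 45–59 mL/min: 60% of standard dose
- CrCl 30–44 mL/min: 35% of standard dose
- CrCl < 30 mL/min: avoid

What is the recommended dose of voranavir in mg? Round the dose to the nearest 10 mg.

140 mg

CrCl = (140 − 70) × 91 / (72 × 1.94) × 0.85 = 6370.0 / 139.68 × 0.85 ≈ 38.8 mL/min
CrCl ≈ 39 mL/min → bracket 30–44 mL/min.
35% of 400 mg = 140 mg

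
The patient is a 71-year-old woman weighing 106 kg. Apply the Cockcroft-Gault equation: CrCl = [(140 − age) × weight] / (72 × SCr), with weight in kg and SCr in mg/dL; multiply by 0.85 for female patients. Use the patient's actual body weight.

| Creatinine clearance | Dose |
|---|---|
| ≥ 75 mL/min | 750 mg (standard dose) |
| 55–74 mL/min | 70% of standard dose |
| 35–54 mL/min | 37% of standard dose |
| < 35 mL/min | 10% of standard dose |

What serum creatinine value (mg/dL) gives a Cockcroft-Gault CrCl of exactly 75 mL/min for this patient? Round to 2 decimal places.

1.15 mg/dL

Standard dose requires CrCl ≥ 75 mL/min.
Set (140 − 71) × 106 × 0.85 / (72 × SCr) = 75
SCr = (140 − 71) × 106 × 0.85 / (72 × 75) = 1.151 mg/dL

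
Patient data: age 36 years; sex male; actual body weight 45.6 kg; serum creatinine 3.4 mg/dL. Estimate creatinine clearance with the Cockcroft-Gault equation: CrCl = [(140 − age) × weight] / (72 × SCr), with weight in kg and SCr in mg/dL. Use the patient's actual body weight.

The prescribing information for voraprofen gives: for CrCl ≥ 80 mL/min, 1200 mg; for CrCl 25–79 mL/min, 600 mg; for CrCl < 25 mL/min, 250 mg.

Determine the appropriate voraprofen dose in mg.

CrCl = (140 − 36) × 45.6 / (72 × 3.4) = 4742.4 / 244.80 ≈ 19.4 mL/min
CrCl ≈ 19 mL/min → bracket < 25 mL/min.
Dose for this bracket: 250 mg.

250 mg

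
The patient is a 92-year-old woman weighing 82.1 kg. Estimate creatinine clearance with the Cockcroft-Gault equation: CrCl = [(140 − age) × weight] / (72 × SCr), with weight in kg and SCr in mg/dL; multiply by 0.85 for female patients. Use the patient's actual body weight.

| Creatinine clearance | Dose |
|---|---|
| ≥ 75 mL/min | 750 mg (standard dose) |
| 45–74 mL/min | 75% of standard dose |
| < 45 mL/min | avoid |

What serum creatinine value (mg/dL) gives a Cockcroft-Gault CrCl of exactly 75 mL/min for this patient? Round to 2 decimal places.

Standard dose requires CrCl ≥ 75 mL/min.
Set (140 − 92) × 82.1 × 0.85 / (72 × SCr) = 75
SCr = (140 − 92) × 82.1 × 0.85 / (72 × 75) = 0.620 mg/dL

0.62 mg/dL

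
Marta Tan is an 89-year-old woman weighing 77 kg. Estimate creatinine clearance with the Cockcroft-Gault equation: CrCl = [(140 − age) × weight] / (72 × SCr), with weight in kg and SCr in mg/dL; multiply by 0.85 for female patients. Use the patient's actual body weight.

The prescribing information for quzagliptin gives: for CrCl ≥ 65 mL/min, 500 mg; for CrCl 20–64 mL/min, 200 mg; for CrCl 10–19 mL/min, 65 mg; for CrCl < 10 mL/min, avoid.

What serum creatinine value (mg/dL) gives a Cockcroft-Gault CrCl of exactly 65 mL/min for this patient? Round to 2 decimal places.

0.71 mg/dL

Standard dose requires CrCl ≥ 65 mL/min.
Set (140 − 89) × 77 × 0.85 / (72 × SCr) = 65
SCr = (140 − 89) × 77 × 0.85 / (72 × 65) = 0.713 mg/dL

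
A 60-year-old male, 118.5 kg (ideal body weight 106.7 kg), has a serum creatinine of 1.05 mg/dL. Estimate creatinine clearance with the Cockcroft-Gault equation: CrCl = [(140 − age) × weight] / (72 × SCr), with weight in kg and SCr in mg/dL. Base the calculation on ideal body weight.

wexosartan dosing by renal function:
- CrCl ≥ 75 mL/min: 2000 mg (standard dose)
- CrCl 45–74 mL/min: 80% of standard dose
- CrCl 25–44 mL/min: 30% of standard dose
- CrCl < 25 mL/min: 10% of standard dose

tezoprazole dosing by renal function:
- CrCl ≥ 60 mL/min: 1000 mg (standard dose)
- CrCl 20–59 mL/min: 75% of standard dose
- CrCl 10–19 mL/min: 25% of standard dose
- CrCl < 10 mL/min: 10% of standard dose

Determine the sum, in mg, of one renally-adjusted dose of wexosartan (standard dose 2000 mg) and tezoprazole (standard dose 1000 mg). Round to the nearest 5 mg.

3000 mg

CrCl = (140 − 60) × 106.7 / (72 × 1.05) = 8536.0 / 75.60 ≈ 112.9 mL/min
CrCl ≈ 113 mL/min.
wexosartan: ≥ 75 mL/min → 100% of 2000 mg = 2000 mg.
tezoprazole: ≥ 60 mL/min → 100% of 1000 mg = 1000 mg.
Total = 2000 + 1000 = 3000 mg.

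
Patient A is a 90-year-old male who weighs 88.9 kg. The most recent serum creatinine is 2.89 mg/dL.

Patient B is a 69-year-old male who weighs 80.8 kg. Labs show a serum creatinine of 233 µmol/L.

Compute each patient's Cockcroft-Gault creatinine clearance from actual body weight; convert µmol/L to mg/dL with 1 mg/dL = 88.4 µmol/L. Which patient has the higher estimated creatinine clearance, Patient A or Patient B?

Patient A: CrCl = (140 − 90) × 88.9 / (72 × 2.89) = 4445.0 / 208.08 ≈ 21.4 mL/min
Patient B: SCr = 233 / 88.4 = 2.636 mg/dL
Patient B: CrCl = (140 − 69) × 80.8 / (72 × 2.636) = 5736.8 / 189.79 ≈ 30.2 mL/min
21.4 vs 30.2 mL/min → Patient B is higher.

Patient B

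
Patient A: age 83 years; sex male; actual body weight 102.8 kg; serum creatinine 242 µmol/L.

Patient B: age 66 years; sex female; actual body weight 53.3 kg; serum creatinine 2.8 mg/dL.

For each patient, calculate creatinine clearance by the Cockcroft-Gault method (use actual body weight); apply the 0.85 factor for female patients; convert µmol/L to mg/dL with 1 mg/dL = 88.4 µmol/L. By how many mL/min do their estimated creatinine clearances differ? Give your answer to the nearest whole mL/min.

Patient A: SCr = 242 / 88.4 = 2.738 mg/dL
Patient A: CrCl = (140 − 83) × 102.8 / (72 × 2.738) = 5859.6 / 197.14 ≈ 29.7 mL/min
Patient B: CrCl = (140 − 66) × 53.3 / (72 × 2.8) × 0.85 = 3944.2 / 201.60 × 0.85 ≈ 16.6 mL/min
|29.7 − 16.6| = 13.1 mL/min

13 mL/min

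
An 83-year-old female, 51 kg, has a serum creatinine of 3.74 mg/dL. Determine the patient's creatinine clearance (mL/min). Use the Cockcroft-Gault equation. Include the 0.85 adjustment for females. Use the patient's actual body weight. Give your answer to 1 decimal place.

9.2 mL/min

CrCl = (140 − 83) × 51 / (72 × 3.74) × 0.85 = 2907.0 / 269.28 × 0.85 ≈ 9.2 mL/min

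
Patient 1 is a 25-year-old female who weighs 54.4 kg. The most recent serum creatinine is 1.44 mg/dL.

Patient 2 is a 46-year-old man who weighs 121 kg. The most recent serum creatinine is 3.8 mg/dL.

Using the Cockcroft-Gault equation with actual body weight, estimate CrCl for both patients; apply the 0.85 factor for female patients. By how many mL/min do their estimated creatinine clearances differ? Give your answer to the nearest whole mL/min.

10 mL/min

Patient 1: CrCl = (140 − 25) × 54.4 / (72 × 1.44) × 0.85 = 6256.0 / 103.68 × 0.85 ≈ 51.3 mL/min
Patient 2: CrCl = (140 − 46) × 121 / (72 × 3.8) = 11374.0 / 273.60 ≈ 41.6 mL/min
|51.3 − 41.6| = 9.7 mL/min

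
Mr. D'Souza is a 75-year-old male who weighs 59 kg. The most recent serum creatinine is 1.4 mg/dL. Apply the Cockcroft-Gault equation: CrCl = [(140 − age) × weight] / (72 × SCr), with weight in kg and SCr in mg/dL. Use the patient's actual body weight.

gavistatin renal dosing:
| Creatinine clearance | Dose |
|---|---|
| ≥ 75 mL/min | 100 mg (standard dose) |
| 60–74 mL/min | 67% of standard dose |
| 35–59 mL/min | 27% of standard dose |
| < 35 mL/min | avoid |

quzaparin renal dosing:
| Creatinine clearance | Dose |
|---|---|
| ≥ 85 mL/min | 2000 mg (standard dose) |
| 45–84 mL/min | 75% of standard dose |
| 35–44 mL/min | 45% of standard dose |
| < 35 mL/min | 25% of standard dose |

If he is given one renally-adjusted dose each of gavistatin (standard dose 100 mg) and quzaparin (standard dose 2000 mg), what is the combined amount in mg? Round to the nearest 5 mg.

925 mg

CrCl = (140 − 75) × 59 / (72 × 1.4) = 3835.0 / 100.80 ≈ 38.0 mL/min
CrCl ≈ 38 mL/min.
gavistatin: 35–59 mL/min → 27% of 100 mg = 27 mg.
quzaparin: 35–44 mL/min → 45% of 2000 mg = 900 mg.
Total = 27 + 900 = 927 mg.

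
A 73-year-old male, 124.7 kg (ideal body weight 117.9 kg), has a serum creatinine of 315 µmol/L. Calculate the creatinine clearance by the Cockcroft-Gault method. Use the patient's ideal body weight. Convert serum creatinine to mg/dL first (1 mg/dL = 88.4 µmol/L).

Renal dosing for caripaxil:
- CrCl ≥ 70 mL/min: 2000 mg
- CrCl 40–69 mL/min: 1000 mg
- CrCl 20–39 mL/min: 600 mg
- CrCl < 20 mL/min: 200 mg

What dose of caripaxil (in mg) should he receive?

600 mg

SCr = 315 / 88.4 = 3.563 mg/dL
CrCl = (140 − 73) × 117.9 / (72 × 3.563) = 7899.3 / 256.54 ≈ 30.8 mL/min
CrCl ≈ 31 mL/min → bracket 20–39 mL/min.
Dose for this bracket: 600 mg.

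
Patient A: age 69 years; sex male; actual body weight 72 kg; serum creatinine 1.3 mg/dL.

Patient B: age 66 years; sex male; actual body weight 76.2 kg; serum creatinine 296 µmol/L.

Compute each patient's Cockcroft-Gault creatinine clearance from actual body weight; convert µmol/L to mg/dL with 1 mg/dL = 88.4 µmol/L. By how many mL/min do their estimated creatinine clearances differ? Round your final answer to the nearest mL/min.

31 mL/min

Patient A: CrCl = (140 − 69) × 72 / (72 × 1.3) = 5112.0 / 93.60 ≈ 54.6 mL/min
Patient B: SCr = 296 / 88.4 = 3.348 mg/dL
Patient B: CrCl = (140 − 66) × 76.2 / (72 × 3.348) = 5638.8 / 241.06 ≈ 23.4 mL/min
|54.6 − 23.4| = 31.2 mL/min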